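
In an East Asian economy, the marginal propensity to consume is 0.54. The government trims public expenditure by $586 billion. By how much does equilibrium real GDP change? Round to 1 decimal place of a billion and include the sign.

−$1,273.9 billion

Government-spending multiplier = 1/(1 − MPC) = 1/(1 − 0.54) = 1/0.46 ≈ 2.174.
ΔY = k × ΔG = (−$586 billion) / 0.46 ≈ −$1,273.9 billion.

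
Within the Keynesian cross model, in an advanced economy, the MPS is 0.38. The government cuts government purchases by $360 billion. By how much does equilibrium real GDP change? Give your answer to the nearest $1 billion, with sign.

−$947 billion

MPC = 1 − MPS = 1 − 0.38 = 0.62.
Spending multiplier = 1/(1 − MPC) = 1/(1 − 0.62) = 1/0.38 ≈ 2.632.
ΔY = k × ΔG = (−$360 billion) / 0.38 ≈ −$947 billion.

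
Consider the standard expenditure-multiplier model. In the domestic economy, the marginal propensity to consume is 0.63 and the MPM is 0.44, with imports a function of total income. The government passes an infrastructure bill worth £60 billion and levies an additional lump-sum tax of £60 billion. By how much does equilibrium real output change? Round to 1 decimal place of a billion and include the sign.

+£27.4 billion

Expenditure multiplier = 1/(1 − c + m) = 1/(1 − 0.63 + 0.44) = 1/0.81 ≈ 1.235.
ΔG contributes k·ΔG = (+£60 billion) / 0.81 ≈ +£74.1 billion.
ΔT of +£60 billion changes first-round spending by −c·ΔT = −£37.8 billion, contributing k·(−c·ΔT) = (−£37.8 billion) / 0.81 ≈ −£46.7 billion.
Net ΔY = k(ΔG − c·ΔT) = (+£22.2 billion) / 0.81 ≈ +£27.4 billion.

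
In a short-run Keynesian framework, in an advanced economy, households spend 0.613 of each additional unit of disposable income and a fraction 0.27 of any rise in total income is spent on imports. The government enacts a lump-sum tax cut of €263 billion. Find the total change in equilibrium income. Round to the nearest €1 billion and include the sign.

A lump-sum tax change of −€263 billion shifts disposable income by +€263 billion; first-round consumption changes by −c × ΔT = −0.613 × (−€263 billion) = +€161.219 billion.
Expenditure multiplier = 1/(1 − c + m) = 1/(1 − 0.613 + 0.27) = 1/0.657 ≈ 1.522.
The tax multiplier is −c × k ≈ −0.933, so ΔY = k × (−c·ΔT) = (+€161.219 billion) / 0.657 ≈ +€245 billion.

+€245 billion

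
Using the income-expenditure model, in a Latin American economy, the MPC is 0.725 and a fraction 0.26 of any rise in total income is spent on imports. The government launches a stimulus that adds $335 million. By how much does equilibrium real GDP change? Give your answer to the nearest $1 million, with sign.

+$626 million

Spending multiplier = 1/(1 − c + m) = 1/(1 − 0.725 + 0.26) = 1/0.535 ≈ 1.869.
ΔY = k × ΔG = (+$335 million) / 0.535 ≈ +$626 million.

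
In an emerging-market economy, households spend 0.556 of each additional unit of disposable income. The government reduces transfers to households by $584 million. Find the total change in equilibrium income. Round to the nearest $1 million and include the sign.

The transfer change shifts disposable income by −$584 million, so first-round consumption changes by c·ΔTR = 0.556 × (−$584 million) = −$324.704 million.
Expenditure multiplier = 1/(1 − MPC) = 1/(1 − 0.556) = 1/0.444 ≈ 2.252.
The transfer multiplier is c × k ≈ 1.252, so ΔY = k × (c·ΔTR) = (−$324.704 million) / 0.444 ≈ −$731 million.

−$731 million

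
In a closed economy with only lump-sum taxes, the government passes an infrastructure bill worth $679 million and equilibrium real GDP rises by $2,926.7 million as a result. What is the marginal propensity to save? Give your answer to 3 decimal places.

Implied spending multiplier k = ΔY/ΔG = 2,926.7/679 ≈ 4.3103.
Since k = 1/(1 − MPC), MPC = 1 − 1/k = 1 − ΔG/ΔY = 1 − 679/2,926.7 ≈ 0.768.
MPS = 1 − MPC = 0.232.

0.232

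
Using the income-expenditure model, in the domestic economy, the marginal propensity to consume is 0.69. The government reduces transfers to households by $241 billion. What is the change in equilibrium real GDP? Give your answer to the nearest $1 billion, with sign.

−$536 billion

The transfer change shifts disposable income by −$241 billion, so first-round consumption changes by c·ΔTR = 0.69 × (−$241 billion) = −$166.29 billion.
Expenditure multiplier = 1/(1 − MPC) = 1/(1 − 0.69) = 1/0.31 ≈ 3.226.
The transfer multiplier is c × k ≈ 2.226, so ΔY = k × (c·ΔTR) = (−$166.29 billion) / 0.31 ≈ −$536 billion.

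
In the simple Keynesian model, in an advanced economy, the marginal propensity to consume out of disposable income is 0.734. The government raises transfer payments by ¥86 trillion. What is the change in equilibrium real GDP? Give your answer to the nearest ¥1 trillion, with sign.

+¥237 trillion

The transfer change shifts disposable income by +¥86 trillion, so first-round consumption changes by c·ΔTR = 0.734 × (+¥86 trillion) = +¥63.124 trillion.
Expenditure multiplier = 1/(1 − MPC) = 1/(1 − 0.734) = 1/0.266 ≈ 3.759.
The transfer multiplier is c × k ≈ 2.759, so ΔY = k × (c·ΔTR) = (+¥63.124 trillion) / 0.266 ≈ +¥237 trillion.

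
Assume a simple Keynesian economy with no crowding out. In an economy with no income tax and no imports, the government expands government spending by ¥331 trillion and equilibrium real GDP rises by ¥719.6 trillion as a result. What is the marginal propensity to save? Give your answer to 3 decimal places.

Implied spending multiplier k = ΔY/ΔG = 719.6/331 ≈ 2.174.
Since k = 1/(1 − MPC), MPC = 1 − 1/k = 1 − ΔG/ΔY = 1 − 331/719.6 ≈ 0.540.
MPS = 1 − MPC = 0.460.

0.460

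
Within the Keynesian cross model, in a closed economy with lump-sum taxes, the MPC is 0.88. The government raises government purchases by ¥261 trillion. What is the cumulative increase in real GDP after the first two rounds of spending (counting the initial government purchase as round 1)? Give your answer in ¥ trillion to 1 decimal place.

¥490.7 trillion

Round 1 adds ΔG = ¥261 trillion; each later round is MPC = 0.88 times the previous.
After 2 rounds: 261 + 229.68 = ΔG·(1 − c^2)/(1 − c) = 261 × (1 − 0.7744)/0.12 ≈ ¥490.7 trillion.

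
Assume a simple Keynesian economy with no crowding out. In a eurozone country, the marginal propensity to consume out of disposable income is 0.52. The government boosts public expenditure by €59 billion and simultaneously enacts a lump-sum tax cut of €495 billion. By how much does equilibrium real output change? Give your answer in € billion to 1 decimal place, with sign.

+€659.2 billion

Expenditure multiplier = 1/(1 − MPC) = 1/(1 − 0.52) = 1/0.48 ≈ 2.083.
ΔG contributes k·ΔG = (+€59 billion) / 0.48 ≈ +€122.9 billion.
ΔT of −€495 billion changes first-round spending by −c·ΔT = +€257.4 billion, contributing k·(−c·ΔT) = (+€257.4 billion) / 0.48 ≈ +€536.3 billion.
Net ΔY = k(ΔG − c·ΔT) = (+€316.4 billion) / 0.48 ≈ +€659.2 billion.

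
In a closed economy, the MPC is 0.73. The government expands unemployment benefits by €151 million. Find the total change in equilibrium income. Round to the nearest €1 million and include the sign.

The transfer change shifts disposable income by +€151 million, so first-round consumption changes by c·ΔTR = 0.73 × (+€151 million) = +€110.23 million.
Expenditure multiplier = 1/(1 − MPC) = 1/(1 − 0.73) = 1/0.27 ≈ 3.704.
The transfer multiplier is c × k ≈ 2.704, so ΔY = k × (c·ΔTR) = (+€110.23 million) / 0.27 ≈ +€408 million.

+€408 million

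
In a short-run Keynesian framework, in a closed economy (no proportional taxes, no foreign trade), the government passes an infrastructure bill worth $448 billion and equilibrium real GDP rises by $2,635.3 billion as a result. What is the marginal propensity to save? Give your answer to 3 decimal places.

Implied spending multiplier k = ΔY/ΔG = 2,635.3/448 ≈ 5.8824.
Since k = 1/(1 − MPC), MPC = 1 − 1/k = 1 − ΔG/ΔY = 1 − 448/2,635.3 ≈ 0.830.
MPS = 1 − MPC = 0.170.

0.170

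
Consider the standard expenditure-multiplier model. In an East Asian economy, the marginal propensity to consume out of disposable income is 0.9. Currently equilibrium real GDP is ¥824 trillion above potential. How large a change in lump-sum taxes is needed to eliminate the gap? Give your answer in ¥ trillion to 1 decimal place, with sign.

Spending multiplier = 1/(1 − MPC) = 1/(1 − 0.9) = 1/0.1 = 10.
Tax multiplier = −c·k = −0.9/0.1 = −9. Need ΔY = −¥824 trillion, so ΔT = ΔY/(−c·k) = −(−¥824 trillion) × 0.1 / 0.9 ≈ +¥91.6 trillion.
The government should raise lump-sum taxes by ¥91.6 trillion.

+¥91.6 trillion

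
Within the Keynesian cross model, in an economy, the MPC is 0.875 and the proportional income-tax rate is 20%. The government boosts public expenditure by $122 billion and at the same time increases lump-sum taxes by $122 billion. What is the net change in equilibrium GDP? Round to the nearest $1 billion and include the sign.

+$51 billion

Expenditure multiplier = 1/(1 − c(1−t)) = 1/(1 − 0.875×0.8) = 1/0.3 ≈ 3.333.
ΔG contributes k·ΔG = (+$122 billion) / 0.3 ≈ +$406.7 billion.
ΔT of +$122 billion changes first-round spending by −c·ΔT = −$106.75 billion, contributing k·(−c·ΔT) = (−$106.75 billion) / 0.3 ≈ −$355.8 billion.
Net ΔY = k(ΔG − c·ΔT) = (+$15.25 billion) / 0.3 ≈ +$51 billion.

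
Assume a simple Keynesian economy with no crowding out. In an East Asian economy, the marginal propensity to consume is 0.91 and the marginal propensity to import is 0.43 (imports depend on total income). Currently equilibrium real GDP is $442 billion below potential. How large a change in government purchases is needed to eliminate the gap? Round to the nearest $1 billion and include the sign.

+$230 billion

Spending multiplier = 1/(1 − c + m) = 1/(1 − 0.91 + 0.43) = 1/0.52 ≈ 1.923.
Need ΔY = +$442 billion, so ΔG = ΔY/k = (+$442 billion) × 0.52 ≈ +$230 billion.
The government should increase government purchases by $230 billion.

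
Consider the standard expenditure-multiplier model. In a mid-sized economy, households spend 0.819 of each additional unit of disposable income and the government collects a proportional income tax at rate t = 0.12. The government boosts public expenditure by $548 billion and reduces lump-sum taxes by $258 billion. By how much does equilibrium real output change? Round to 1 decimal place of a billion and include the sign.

Expenditure multiplier = 1/(1 − c(1−t)) = 1/(1 − 0.819×0.88) = 1/0.27928 ≈ 3.581.
ΔG contributes k·ΔG = (+$548 billion) / 0.27928 ≈ +$1,962.2 billion.
ΔT of −$258 billion changes first-round spending by −c·ΔT = +$211.302 billion, contributing k·(−c·ΔT) = (+$211.302 billion) / 0.27928 ≈ +$756.6 billion.
Net ΔY = k(ΔG − c·ΔT) = (+$759.302 billion) / 0.27928 ≈ +$2,718.8 billion.

+$2,718.8 billion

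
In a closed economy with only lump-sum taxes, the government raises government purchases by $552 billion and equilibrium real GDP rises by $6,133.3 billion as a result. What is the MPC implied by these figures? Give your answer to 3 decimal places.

Implied spending multiplier k = ΔY/ΔG = 6,133.3/552 ≈ 11.1111.
Since k = 1/(1 − MPC), MPC = 1 − 1/k = 1 − ΔG/ΔY = 1 − 552/6,133.3 ≈ 0.910.

0.910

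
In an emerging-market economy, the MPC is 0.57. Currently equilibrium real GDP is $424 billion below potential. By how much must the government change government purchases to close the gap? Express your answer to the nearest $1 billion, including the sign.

Spending multiplier = 1/(1 − MPC) = 1/(1 − 0.57) = 1/0.43 ≈ 2.326.
Need ΔY = +$424 billion, so ΔG = ΔY/k = (+$424 billion) × 0.43 ≈ +$182 billion.
The government should increase government purchases by $182 billion.

+$182 billion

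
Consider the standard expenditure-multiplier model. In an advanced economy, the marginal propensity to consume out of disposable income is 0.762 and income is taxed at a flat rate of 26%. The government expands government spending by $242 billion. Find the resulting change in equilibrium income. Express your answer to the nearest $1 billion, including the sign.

Expenditure multiplier = 1/(1 − c(1−t)) = 1/(1 − 0.762×0.74) = 1/0.43612 ≈ 2.293.
ΔY = k × ΔG = (+$242 billion) / 0.43612 ≈ +$555 billion.

+$555 billion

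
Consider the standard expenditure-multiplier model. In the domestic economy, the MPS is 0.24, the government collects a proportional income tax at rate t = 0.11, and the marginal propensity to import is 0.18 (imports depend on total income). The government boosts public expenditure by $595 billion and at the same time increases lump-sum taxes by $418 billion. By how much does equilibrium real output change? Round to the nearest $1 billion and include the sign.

+$551 billion

MPC = 1 − MPS = 1 − 0.24 = 0.76.
Expenditure multiplier = 1/(1 − c(1−t) + m) = 1/(1 − 0.76×0.89 + 0.18) = 1/0.5036 ≈ 1.986.
ΔG contributes k·ΔG = (+$595 billion) / 0.5036 ≈ +$1,181.5 billion.
ΔT of +$418 billion changes first-round spending by −c·ΔT = −$317.68 billion, contributing k·(−c·ΔT) = (−$317.68 billion) / 0.5036 ≈ −$630.8 billion.
Net ΔY = k(ΔG − c·ΔT) = (+$277.32 billion) / 0.5036 ≈ +$551 billion.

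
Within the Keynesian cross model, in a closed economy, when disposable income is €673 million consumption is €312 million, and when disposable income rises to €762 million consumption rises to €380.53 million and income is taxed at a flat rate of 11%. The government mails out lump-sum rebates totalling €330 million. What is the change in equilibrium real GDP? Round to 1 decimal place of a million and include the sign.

+€807.4 million

MPC = ΔC/ΔYd = (380.53 − 312)/(762 − 673) = 68.53/89 = 0.77.
A lump-sum tax change of −€330 million shifts disposable income by +€330 million; first-round consumption changes by −c × ΔT = −0.77 × (−€330 million) = +€254.1 million.
Expenditure multiplier = 1/(1 − c(1−t)) = 1/(1 − 0.77×0.89) = 1/0.3147 ≈ 3.178.
The tax multiplier is −c × k ≈ −2.447, so ΔY = k × (−c·ΔT) = (+€254.1 million) / 0.3147 ≈ +€807.4 million.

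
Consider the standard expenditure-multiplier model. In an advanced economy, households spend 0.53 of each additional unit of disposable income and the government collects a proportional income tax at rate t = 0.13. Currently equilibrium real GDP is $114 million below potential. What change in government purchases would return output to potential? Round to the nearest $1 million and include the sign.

Spending multiplier = 1/(1 − c(1−t)) = 1/(1 − 0.53×0.87) = 1/0.5389 ≈ 1.856.
Need ΔY = +$114 million, so ΔG = ΔY/k = (+$114 million) × 0.5389 ≈ +$61 million.
The government should increase government purchases by $61 million.

+$61 million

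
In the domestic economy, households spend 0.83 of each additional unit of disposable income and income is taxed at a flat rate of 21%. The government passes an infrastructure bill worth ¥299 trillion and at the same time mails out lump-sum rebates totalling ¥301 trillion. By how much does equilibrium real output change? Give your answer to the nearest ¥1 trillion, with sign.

+¥1,594 trillion

Expenditure multiplier = 1/(1 − c(1−t)) = 1/(1 − 0.83×0.79) = 1/0.3443 ≈ 2.904.
ΔG contributes k·ΔG = (+¥299 trillion) / 0.3443 ≈ +¥868.4 trillion.
ΔT of −¥301 trillion changes first-round spending by −c·ΔT = +¥249.83 trillion, contributing k·(−c·ΔT) = (+¥249.83 trillion) / 0.3443 ≈ +¥725.6 trillion.
Net ΔY = k(ΔG − c·ΔT) = (+¥548.83 trillion) / 0.3443 ≈ +¥1,594 trillion.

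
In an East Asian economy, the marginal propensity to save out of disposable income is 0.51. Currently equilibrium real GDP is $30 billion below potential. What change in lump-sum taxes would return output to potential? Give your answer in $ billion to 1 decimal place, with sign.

MPC = 1 − MPS = 1 − 0.51 = 0.49.
Spending multiplier = 1/(1 − MPC) = 1/(1 − 0.49) = 1/0.51 ≈ 1.961.
Tax multiplier = −c·k = −0.49/0.51 ≈ −0.961. Need ΔY = +$30 billion, so ΔT = ΔY/(−c·k) = −(+$30 billion) × 0.51 / 0.49 ≈ −$31.2 billion.
The government should cut lump-sum taxes by $31.2 billion.

−$31.2 billion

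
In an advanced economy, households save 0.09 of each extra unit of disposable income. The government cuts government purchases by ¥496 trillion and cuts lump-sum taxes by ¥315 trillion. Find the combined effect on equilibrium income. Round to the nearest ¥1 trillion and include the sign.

−¥2,326 trillion

MPC = 1 − MPS = 1 − 0.09 = 0.91.
Expenditure multiplier = 1/(1 − MPC) = 1/(1 − 0.91) = 1/0.09 ≈ 11.111.
ΔG contributes k·ΔG = (−¥496 trillion) / 0.09 ≈ −¥5,511.1 trillion.
ΔT of −¥315 trillion changes first-round spending by −c·ΔT = +¥286.65 trillion, contributing k·(−c·ΔT) = (+¥286.65 trillion) / 0.09 = +¥3,185 trillion.
Net ΔY = k(ΔG − c·ΔT) = (−¥209.35 trillion) / 0.09 ≈ −¥2,326 trillion.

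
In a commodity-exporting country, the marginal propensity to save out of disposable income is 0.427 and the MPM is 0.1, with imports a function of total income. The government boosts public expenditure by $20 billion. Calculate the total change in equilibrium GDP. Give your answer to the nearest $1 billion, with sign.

MPC = 1 − MPS = 1 − 0.427 = 0.573.
Spending multiplier = 1/(1 − c + m) = 1/(1 − 0.573 + 0.1) = 1/0.527 ≈ 1.898.
ΔY = k × ΔG = (+$20 billion) / 0.527 ≈ +$38 billion.

+$38 billion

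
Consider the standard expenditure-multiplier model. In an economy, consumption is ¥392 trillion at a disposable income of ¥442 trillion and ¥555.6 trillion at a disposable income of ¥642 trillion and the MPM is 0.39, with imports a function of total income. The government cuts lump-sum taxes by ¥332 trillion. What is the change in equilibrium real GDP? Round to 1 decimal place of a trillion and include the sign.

+¥474.8 trillion

MPC = ΔC/ΔYd = (555.6 − 392)/(642 − 442) = 163.6/200 = 0.818.
A lump-sum tax change of −¥332 trillion shifts disposable income by +¥332 trillion; first-round consumption changes by −c × ΔT = −0.818 × (−¥332 trillion) = +¥271.576 trillion.
Expenditure multiplier = 1/(1 − c + m) = 1/(1 − 0.818 + 0.39) = 1/0.572 ≈ 1.748.
The tax multiplier is −c × k ≈ −1.43, so ΔY = k × (−c·ΔT) = (+¥271.576 trillion) / 0.572 ≈ +¥474.8 trillion.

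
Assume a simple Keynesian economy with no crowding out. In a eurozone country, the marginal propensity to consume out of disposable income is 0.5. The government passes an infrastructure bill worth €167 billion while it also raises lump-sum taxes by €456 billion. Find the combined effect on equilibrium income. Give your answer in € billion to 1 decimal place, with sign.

−€122.0 billion

Expenditure multiplier = 1/(1 − MPC) = 1/(1 − 0.5) = 1/0.5 = 2.
ΔG contributes k·ΔG = (+€167 billion) / 0.5 = +€334 billion.
ΔT of +€456 billion changes first-round spending by −c·ΔT = −€228 billion, contributing k·(−c·ΔT) = (−€228 billion) / 0.5 = −€456 billion.
Net ΔY = k(ΔG − c·ΔT) = (−€61 billion) / 0.5 = −€122 billion.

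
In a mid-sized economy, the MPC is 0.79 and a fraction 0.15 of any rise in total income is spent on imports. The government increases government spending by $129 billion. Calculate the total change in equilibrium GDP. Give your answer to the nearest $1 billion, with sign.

+$358 billion

Expenditure multiplier = 1/(1 − c + m) = 1/(1 − 0.79 + 0.15) = 1/0.36 ≈ 2.778.
ΔY = k × ΔG = (+$129 billion) / 0.36 ≈ +$358 billion.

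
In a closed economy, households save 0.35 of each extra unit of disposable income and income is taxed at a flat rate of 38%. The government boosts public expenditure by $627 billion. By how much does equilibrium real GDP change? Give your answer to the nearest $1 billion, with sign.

MPC = 1 − MPS = 1 − 0.35 = 0.65.
Government-spending multiplier = 1/(1 − c(1−t)) = 1/(1 − 0.65×0.62) = 1/0.597 ≈ 1.675.
ΔY = k × ΔG = (+$627 billion) / 0.597 ≈ +$1,050 billion.

+$1,050 billion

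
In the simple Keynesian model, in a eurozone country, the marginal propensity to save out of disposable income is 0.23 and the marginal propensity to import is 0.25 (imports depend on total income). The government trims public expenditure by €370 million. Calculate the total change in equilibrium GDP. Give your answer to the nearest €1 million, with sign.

−€771 million

MPC = 1 − MPS = 1 − 0.23 = 0.77.
Spending multiplier = 1/(1 − c + m) = 1/(1 − 0.77 + 0.25) = 1/0.48 ≈ 2.083.
ΔY = k × ΔG = (−€370 million) / 0.48 ≈ −€771 million.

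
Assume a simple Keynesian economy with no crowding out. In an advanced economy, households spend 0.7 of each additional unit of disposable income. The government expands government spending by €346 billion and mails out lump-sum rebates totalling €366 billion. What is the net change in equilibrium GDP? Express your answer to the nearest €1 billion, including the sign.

Expenditure multiplier = 1/(1 − MPC) = 1/(1 − 0.7) = 1/0.3 ≈ 3.333.
ΔG contributes k·ΔG = (+€346 billion) / 0.3 ≈ +€1,153.3 billion.
ΔT of −€366 billion changes first-round spending by −c·ΔT = +€256.2 billion, contributing k·(−c·ΔT) = (+€256.2 billion) / 0.3 = +€854 billion.
Net ΔY = k(ΔG − c·ΔT) = (+€602.2 billion) / 0.3 ≈ +€2,007 billion.

+€2,007 billion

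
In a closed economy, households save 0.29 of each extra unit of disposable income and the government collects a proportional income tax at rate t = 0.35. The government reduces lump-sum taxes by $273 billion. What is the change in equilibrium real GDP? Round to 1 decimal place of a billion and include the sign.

+$359.9 billion

MPC = 1 − MPS = 1 − 0.29 = 0.71.
A lump-sum tax change of −$273 billion shifts disposable income by +$273 billion; first-round consumption changes by −c × ΔT = −0.71 × (−$273 billion) = +$193.83 billion.
Expenditure multiplier = 1/(1 − c(1−t)) = 1/(1 − 0.71×0.65) = 1/0.5385 ≈ 1.857.
The tax multiplier is −c × k ≈ −1.318, so ΔY = k × (−c·ΔT) = (+$193.83 billion) / 0.5385 ≈ +$359.9 billion.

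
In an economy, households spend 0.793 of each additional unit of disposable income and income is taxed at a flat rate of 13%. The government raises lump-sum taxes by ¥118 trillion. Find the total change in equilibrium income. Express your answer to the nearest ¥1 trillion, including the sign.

−¥302 trillion

A lump-sum tax change of +¥118 trillion shifts disposable income by −¥118 trillion; first-round consumption changes by −c × ΔT = −0.793 × (+¥118 trillion) = −¥93.574 trillion.
Expenditure multiplier = 1/(1 − c(1−t)) = 1/(1 − 0.793×0.87) = 1/0.31009 ≈ 3.225.
The tax multiplier is −c × k ≈ −2.557, so ΔY = k × (−c·ΔT) = (−¥93.574 trillion) / 0.31009 ≈ −¥302 trillion.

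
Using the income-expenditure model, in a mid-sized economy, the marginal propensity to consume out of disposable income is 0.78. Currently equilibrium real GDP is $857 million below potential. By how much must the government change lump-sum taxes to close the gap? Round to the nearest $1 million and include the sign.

−$242 million

Spending multiplier = 1/(1 − MPC) = 1/(1 − 0.78) = 1/0.22 ≈ 4.545.
Tax multiplier = −c·k = −0.78/0.22 ≈ −3.545. Need ΔY = +$857 million, so ΔT = ΔY/(−c·k) = −(+$857 million) × 0.22 / 0.78 ≈ −$242 million.
The government should cut lump-sum taxes by $242 million.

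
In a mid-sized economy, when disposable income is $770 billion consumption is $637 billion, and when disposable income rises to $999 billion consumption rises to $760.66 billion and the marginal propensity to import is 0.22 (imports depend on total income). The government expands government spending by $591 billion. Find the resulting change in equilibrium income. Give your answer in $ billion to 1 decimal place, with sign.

+$869.1 billion

MPC = ΔC/ΔYd = (760.66 − 637)/(999 − 770) = 123.66/229 = 0.54.
Spending multiplier = 1/(1 − c + m) = 1/(1 − 0.54 + 0.22) = 1/0.68 ≈ 1.471.
ΔY = k × ΔG = (+$591 billion) / 0.68 ≈ +$869.1 billion.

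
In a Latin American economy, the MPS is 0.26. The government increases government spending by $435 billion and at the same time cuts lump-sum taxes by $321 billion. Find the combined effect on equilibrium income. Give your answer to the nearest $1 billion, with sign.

MPC = 1 − MPS = 1 − 0.26 = 0.74.
Expenditure multiplier = 1/(1 − MPC) = 1/(1 − 0.74) = 1/0.26 ≈ 3.846.
ΔG contributes k·ΔG = (+$435 billion) / 0.26 ≈ +$1,673.1 billion.
ΔT of −$321 billion changes first-round spending by −c·ΔT = +$237.54 billion, contributing k·(−c·ΔT) = (+$237.54 billion) / 0.26 ≈ +$913.6 billion.
Net ΔY = k(ΔG − c·ΔT) = (+$672.54 billion) / 0.26 ≈ +$2,587 billion.

+$2,587 billion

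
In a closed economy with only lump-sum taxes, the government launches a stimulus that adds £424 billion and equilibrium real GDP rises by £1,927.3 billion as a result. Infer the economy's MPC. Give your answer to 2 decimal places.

0.78

Implied spending multiplier k = ΔY/ΔG = 1,927.3/424 ≈ 4.5455.
Since k = 1/(1 − MPC), MPC = 1 − 1/k = 1 − ΔG/ΔY = 1 − 424/1,927.3 ≈ 0.78.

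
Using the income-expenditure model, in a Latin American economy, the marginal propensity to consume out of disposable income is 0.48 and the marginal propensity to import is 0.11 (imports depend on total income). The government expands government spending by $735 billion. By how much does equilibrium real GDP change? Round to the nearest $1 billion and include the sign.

Spending multiplier = 1/(1 − c + m) = 1/(1 − 0.48 + 0.11) = 1/0.63 ≈ 1.587.
ΔY = k × ΔG = (+$735 billion) / 0.63 ≈ +$1,167 billion.

+$1,167 billion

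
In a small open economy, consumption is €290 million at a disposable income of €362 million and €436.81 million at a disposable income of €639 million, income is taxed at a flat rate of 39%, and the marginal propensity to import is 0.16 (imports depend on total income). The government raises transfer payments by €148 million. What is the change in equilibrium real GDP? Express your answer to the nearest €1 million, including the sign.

MPC = ΔC/ΔYd = (436.81 − 290)/(639 − 362) = 146.81/277 = 0.53.
The transfer change shifts disposable income by +€148 million, so first-round consumption changes by c·ΔTR = 0.53 × (+€148 million) = +€78.44 million.
Expenditure multiplier = 1/(1 − c(1−t) + m) = 1/(1 − 0.53×0.61 + 0.16) = 1/0.8367 ≈ 1.195.
The transfer multiplier is c × k ≈ 0.633, so ΔY = k × (c·ΔTR) = (+€78.44 million) / 0.8367 ≈ +€94 million.

+€94 million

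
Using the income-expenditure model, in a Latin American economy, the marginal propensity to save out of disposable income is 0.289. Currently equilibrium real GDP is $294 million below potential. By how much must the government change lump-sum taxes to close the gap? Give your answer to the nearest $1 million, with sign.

MPC = 1 − MPS = 1 − 0.289 = 0.711.
Spending multiplier = 1/(1 − MPC) = 1/(1 − 0.711) = 1/0.289 ≈ 3.46.
Tax multiplier = −c·k = −0.711/0.289 ≈ −2.46. Need ΔY = +$294 million, so ΔT = ΔY/(−c·k) = −(+$294 million) × 0.289 / 0.711 ≈ −$120 million.
The government should cut lump-sum taxes by $120 million.

−$120 million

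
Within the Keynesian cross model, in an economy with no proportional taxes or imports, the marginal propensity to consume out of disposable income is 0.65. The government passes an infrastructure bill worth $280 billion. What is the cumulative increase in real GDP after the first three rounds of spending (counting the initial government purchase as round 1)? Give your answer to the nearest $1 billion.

Round 1 adds ΔG = $280 billion; each later round is MPC = 0.65 times the previous.
After 3 rounds: 280 + 182 + 118.3 = ΔG·(1 − c^3)/(1 − c) = 280 × (1 − 0.274625)/0.35 ≈ $580 billion.

$580 billion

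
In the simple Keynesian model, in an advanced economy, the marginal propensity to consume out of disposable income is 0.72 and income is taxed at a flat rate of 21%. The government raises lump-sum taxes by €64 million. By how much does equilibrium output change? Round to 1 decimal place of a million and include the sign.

−€106.9 million

A lump-sum tax change of +€64 million shifts disposable income by −€64 million; first-round consumption changes by −c × ΔT = −0.72 × (+€64 million) = −€46.08 million.
Expenditure multiplier = 1/(1 − c(1−t)) = 1/(1 − 0.72×0.79) = 1/0.4312 ≈ 2.319.
The tax multiplier is −c × k ≈ −1.67, so ΔY = k × (−c·ΔT) = (−€46.08 million) / 0.4312 ≈ −€106.9 million.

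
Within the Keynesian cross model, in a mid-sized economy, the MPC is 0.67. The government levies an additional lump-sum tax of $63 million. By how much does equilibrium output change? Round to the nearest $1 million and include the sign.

A lump-sum tax change of +$63 million shifts disposable income by −$63 million; first-round consumption changes by −c × ΔT = −0.67 × (+$63 million) = −$42.21 million.
Expenditure multiplier = 1/(1 − MPC) = 1/(1 − 0.67) = 1/0.33 ≈ 3.03.
The tax multiplier is −c × k ≈ −2.03, so ΔY = k × (−c·ΔT) = (−$42.21 million) / 0.33 ≈ −$128 million.

−$128 million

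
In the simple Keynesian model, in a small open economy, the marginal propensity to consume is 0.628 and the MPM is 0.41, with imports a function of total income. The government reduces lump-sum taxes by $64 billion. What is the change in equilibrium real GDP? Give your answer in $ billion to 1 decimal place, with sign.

A lump-sum tax change of −$64 billion shifts disposable income by +$64 billion; first-round consumption changes by −c × ΔT = −0.628 × (−$64 billion) = +$40.192 billion.
Expenditure multiplier = 1/(1 − c + m) = 1/(1 − 0.628 + 0.41) = 1/0.782 ≈ 1.279.
The tax multiplier is −c × k ≈ −0.803, so ΔY = k × (−c·ΔT) = (+$40.192 billion) / 0.782 ≈ +$51.4 billion.

+$51.4 billion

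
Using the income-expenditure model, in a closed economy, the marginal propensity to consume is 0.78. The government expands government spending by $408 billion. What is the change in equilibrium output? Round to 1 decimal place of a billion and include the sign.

Government-spending multiplier = 1/(1 − MPC) = 1/(1 − 0.78) = 1/0.22 ≈ 4.545.
ΔY = k × ΔG = (+$408 billion) / 0.22 ≈ +$1,854.5 billion.

+$1,854.5 billion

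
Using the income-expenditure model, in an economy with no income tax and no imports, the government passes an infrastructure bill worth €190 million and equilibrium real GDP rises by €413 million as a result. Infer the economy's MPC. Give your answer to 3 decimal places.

Implied spending multiplier k = ΔY/ΔG = 413/190 ≈ 2.1737.
Since k = 1/(1 − MPC), MPC = 1 − 1/k = 1 − ΔG/ΔY = 1 − 190/413 ≈ 0.540.

0.540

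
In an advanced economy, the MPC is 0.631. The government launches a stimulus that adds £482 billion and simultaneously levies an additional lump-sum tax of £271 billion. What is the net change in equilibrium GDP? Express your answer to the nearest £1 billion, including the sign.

+£843 billion

Expenditure multiplier = 1/(1 − MPC) = 1/(1 − 0.631) = 1/0.369 ≈ 2.71.
ΔG contributes k·ΔG = (+£482 billion) / 0.369 ≈ +£1,306.2 billion.
ΔT of +£271 billion changes first-round spending by −c·ΔT = −£171.001 billion, contributing k·(−c·ΔT) = (−£171.001 billion) / 0.369 ≈ −£463.4 billion.
Net ΔY = k(ΔG − c·ΔT) = (+£310.999 billion) / 0.369 ≈ +£843 billion.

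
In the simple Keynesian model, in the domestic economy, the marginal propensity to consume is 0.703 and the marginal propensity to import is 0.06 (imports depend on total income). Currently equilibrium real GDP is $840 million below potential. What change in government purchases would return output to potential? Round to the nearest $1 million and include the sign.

+$300 million

Spending multiplier = 1/(1 − c + m) = 1/(1 − 0.703 + 0.06) = 1/0.357 ≈ 2.801.
Need ΔY = +$840 million, so ΔG = ΔY/k = (+$840 million) × 0.357 ≈ +$300 million.
The government should increase government purchases by $300 million.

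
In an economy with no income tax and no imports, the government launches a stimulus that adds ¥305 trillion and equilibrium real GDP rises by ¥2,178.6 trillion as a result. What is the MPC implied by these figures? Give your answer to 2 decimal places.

0.86

Implied spending multiplier k = ΔY/ΔG = 2,178.6/305 ≈ 7.143.
Since k = 1/(1 − MPC), MPC = 1 − 1/k = 1 − ΔG/ΔY = 1 − 305/2,178.6 ≈ 0.86.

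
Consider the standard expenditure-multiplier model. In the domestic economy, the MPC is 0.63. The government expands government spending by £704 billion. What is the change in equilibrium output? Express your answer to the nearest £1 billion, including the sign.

Expenditure multiplier = 1/(1 − MPC) = 1/(1 − 0.63) = 1/0.37 ≈ 2.703.
ΔY = k × ΔG = (+£704 billion) / 0.37 ≈ +£1,903 billion.

+£1,903 billion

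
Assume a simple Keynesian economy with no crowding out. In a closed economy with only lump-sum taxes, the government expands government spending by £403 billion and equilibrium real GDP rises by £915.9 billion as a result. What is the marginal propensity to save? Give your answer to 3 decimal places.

0.440

Implied spending multiplier k = ΔY/ΔG = 915.9/403 ≈ 2.2727.
Since k = 1/(1 − MPC), MPC = 1 − 1/k = 1 − ΔG/ΔY = 1 − 403/915.9 ≈ 0.560.
MPS = 1 − MPC = 0.440.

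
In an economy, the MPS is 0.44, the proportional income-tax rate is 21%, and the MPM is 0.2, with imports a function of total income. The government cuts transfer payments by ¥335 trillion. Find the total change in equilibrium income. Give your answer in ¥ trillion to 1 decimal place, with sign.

MPC = 1 − MPS = 1 − 0.44 = 0.56.
The transfer change shifts disposable income by −¥335 trillion, so first-round consumption changes by c·ΔTR = 0.56 × (−¥335 trillion) = −¥187.6 trillion.
Expenditure multiplier = 1/(1 − c(1−t) + m) = 1/(1 − 0.56×0.79 + 0.2) = 1/0.7576 ≈ 1.32.
The transfer multiplier is c × k ≈ 0.739, so ΔY = k × (c·ΔTR) = (−¥187.6 trillion) / 0.7576 ≈ −¥247.6 trillion.

−¥247.6 trillion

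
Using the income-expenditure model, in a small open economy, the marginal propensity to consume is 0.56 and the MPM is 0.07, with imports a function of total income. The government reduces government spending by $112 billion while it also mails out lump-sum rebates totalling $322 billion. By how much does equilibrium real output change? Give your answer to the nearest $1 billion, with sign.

+$134 billion

Expenditure multiplier = 1/(1 − c + m) = 1/(1 − 0.56 + 0.07) = 1/0.51 ≈ 1.961.
ΔG contributes k·ΔG = (−$112 billion) / 0.51 ≈ −$219.6 billion.
ΔT of −$322 billion changes first-round spending by −c·ΔT = +$180.32 billion, contributing k·(−c·ΔT) = (+$180.32 billion) / 0.51 ≈ +$353.6 billion.
Net ΔY = k(ΔG − c·ΔT) = (+$68.32 billion) / 0.51 ≈ +$134 billion.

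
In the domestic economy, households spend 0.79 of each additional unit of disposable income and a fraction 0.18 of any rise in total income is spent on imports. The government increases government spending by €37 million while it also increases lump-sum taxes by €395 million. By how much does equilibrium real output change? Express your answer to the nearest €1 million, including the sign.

Expenditure multiplier = 1/(1 − c + m) = 1/(1 − 0.79 + 0.18) = 1/0.39 ≈ 2.564.
ΔG contributes k·ΔG = (+€37 million) / 0.39 ≈ +€94.9 million.
ΔT of +€395 million changes first-round spending by −c·ΔT = −€312.05 million, contributing k·(−c·ΔT) = (−€312.05 million) / 0.39 ≈ −€800.1 million.
Net ΔY = k(ΔG − c·ΔT) = (−€275.05 million) / 0.39 ≈ −€705 million.

−€705 million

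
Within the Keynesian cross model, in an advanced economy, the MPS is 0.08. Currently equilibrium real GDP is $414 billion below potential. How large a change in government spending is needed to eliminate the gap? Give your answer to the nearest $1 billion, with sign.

+$33 billion

MPC = 1 − MPS = 1 − 0.08 = 0.92.
Spending multiplier = 1/(1 − MPC) = 1/(1 − 0.92) = 1/0.08 = 12.5.
Need ΔY = +$414 billion, so ΔG = ΔY/k = (+$414 billion) × 0.08 ≈ +$33 billion.
The government should increase government spending by $33 billion.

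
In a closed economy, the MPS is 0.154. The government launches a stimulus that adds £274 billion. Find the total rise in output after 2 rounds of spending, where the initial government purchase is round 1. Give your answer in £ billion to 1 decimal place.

£505.8 billion

MPC = 1 − MPS = 1 − 0.154 = 0.846.
Round 1 adds ΔG = £274 billion; each later round is MPC = 0.846 times the previous.
After 2 rounds: 274 + 231.804 = ΔG·(1 − c^2)/(1 − c) = 274 × (1 − 0.715716)/0.154 ≈ £505.8 billion.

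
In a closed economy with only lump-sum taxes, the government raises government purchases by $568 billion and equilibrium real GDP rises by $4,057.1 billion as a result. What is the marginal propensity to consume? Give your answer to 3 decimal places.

Implied spending multiplier k = ΔY/ΔG = 4,057.1/568 ≈ 7.1428.
Since k = 1/(1 − MPC), MPC = 1 − 1/k = 1 − ΔG/ΔY = 1 − 568/4,057.1 ≈ 0.860.

0.860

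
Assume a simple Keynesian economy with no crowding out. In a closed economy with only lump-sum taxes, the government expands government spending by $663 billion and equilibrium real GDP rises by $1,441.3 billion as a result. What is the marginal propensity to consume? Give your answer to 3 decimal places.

0.540

Implied spending multiplier k = ΔY/ΔG = 1,441.3/663 ≈ 2.1739.
Since k = 1/(1 − MPC), MPC = 1 − 1/k = 1 − ΔG/ΔY = 1 − 663/1,441.3 ≈ 0.540.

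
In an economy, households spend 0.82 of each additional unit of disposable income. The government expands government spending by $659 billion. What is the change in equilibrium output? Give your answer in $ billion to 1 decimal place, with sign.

+$3,661.1 billion

Government-spending multiplier = 1/(1 − MPC) = 1/(1 − 0.82) = 1/0.18 ≈ 5.556.
ΔY = k × ΔG = (+$659 billion) / 0.18 ≈ +$3,661.1 billion.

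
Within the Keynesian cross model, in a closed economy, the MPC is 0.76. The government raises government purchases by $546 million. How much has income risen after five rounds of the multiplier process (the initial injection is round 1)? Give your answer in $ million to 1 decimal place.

$1,698.2 million

Round 1 adds ΔG = $546 million; each later round is MPC = 0.76 times the previous.
After 5 rounds: 546 + 414.96 + 315.3696 + 239.680896 + 182.15748096 = ΔG·(1 − c^5)/(1 − c) = 546 × (1 − 0.2535525376)/0.24 ≈ $1,698.2 million.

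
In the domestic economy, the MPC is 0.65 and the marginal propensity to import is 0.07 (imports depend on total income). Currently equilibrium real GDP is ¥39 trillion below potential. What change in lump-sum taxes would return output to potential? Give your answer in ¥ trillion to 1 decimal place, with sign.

−¥25.2 trillion

Spending multiplier = 1/(1 − c + m) = 1/(1 − 0.65 + 0.07) = 1/0.42 ≈ 2.381.
Tax multiplier = −c·k = −0.65/0.42 ≈ −1.548. Need ΔY = +¥39 trillion, so ΔT = ΔY/(−c·k) = −(+¥39 trillion) × 0.42 / 0.65 = −¥25.2 trillion.
The government should cut lump-sum taxes by ¥25.2 trillion.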